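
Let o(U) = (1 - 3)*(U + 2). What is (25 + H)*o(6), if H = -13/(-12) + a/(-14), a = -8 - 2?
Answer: -9004/21 ≈ -428.76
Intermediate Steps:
o(U) = -4 - 2*U (o(U) = -2*(2 + U) = -4 - 2*U)
a = -10
H = 151/84 (H = -13/(-12) - 10/(-14) = -13*(-1/12) - 10*(-1/14) = 13/12 + 5/7 = 151/84 ≈ 1.7976)
(25 + H)*o(6) = (25 + 151/84)*(-4 - 2*6) = 2251*(-4 - 12)/84 = (2251/84)*(-16) = -9004/21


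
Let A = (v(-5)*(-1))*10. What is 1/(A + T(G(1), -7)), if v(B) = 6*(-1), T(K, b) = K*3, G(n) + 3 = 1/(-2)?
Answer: 2/99 ≈ 0.020202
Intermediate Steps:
G(n) = -7/2 (G(n) = -3 + 1/(-2) = -3 - ½ = -7/2)
T(K, b) = 3*K
v(B) = -6
A = 60 (A = -6*(-1)*10 = 6*10 = 60)
1/(A + T(G(1), -7)) = 1/(60 + 3*(-7/2)) = 1/(60 - 21/2) = 1/(99/2) = 2/99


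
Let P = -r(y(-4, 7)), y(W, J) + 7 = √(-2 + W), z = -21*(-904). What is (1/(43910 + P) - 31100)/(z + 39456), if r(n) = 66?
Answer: -454516133/854081120 ≈ -0.53217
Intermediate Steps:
z = 18984
y(W, J) = -7 + √(-2 + W)
P = -66 (P = -1*66 = -66)
(1/(43910 + P) - 31100)/(z + 39456) = (1/(43910 - 66) - 31100)/(18984 + 39456) = (1/43844 - 31100)/58440 = (1/43844 - 31100)*(1/58440) = -1363548399/43844*1/58440 = -454516133/854081120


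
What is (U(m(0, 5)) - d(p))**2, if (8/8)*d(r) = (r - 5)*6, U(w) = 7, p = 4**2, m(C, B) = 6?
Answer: 3481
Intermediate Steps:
p = 16
d(r) = -30 + 6*r (d(r) = (r - 5)*6 = (-5 + r)*6 = -30 + 6*r)
(U(m(0, 5)) - d(p))**2 = (7 - (-30 + 6*16))**2 = (7 - (-30 + 96))**2 = (7 - 1*66)**2 = (7 - 66)**2 = (-59)**2 = 3481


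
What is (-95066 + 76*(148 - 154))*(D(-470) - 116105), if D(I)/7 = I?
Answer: 11404849190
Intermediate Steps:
D(I) = 7*I
(-95066 + 76*(148 - 154))*(D(-470) - 116105) = (-95066 + 76*(148 - 154))*(7*(-470) - 116105) = (-95066 + 76*(-6))*(-3290 - 116105) = (-95066 - 456)*(-119395) = -95522*(-119395) = 11404849190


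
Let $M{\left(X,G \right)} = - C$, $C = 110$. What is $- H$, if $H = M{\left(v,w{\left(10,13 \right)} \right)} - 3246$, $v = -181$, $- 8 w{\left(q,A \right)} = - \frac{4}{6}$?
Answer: $3356$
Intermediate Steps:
$w{\left(q,A \right)} = \frac{1}{12}$ ($w{\left(q,A \right)} = - \frac{\left(-4\right) \frac{1}{6}}{8} = \left(- \frac{1}{8}\right) \left(- \frac{2}{3}\right) = \frac{1}{12}$)
$M{\left(X,G \right)} = -110$ ($M{\left(X,G \right)} = \left(-1\right) 110 = -110$)
$H = -3356$ ($H = -110 - 3246 = -3356$)
$- H = \left(-1\right) \left(-3356\right) = 3356$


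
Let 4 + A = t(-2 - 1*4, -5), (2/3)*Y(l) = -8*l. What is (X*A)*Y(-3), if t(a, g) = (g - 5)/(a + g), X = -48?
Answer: 58752/11 ≈ 5341.1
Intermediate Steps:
t(a, g) = (-5 + g)/(a + g)
Y(l) = -12*l (Y(l) = 3*(-8*l)/2 = -12*l)
A = -34/11 (A = -4 + (-5 - 5)/((-2 - 1*4) - 5) = -4 - 10/((-2 - 4) - 5) = -4 - 10/(-6 - 5) = -4 - 10/(-11) = -4 - 1/11*(-10) = -4 + 10/11 = -34/11 ≈ -3.0909)
(X*A)*Y(-3) = (-48*(-34/11))*(-12*(-3)) = (1632/11)*36 = 58752/11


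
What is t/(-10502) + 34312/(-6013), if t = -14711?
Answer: -271887381/63148526 ≈ -4.3055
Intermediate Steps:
t/(-10502) + 34312/(-6013) = -14711/(-10502) + 34312/(-6013) = -14711*(-1/10502) + 34312*(-1/6013) = 14711/10502 - 34312/6013 = -271887381/63148526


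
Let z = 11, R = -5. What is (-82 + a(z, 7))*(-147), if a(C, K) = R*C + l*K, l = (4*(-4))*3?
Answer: 69531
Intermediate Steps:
l = -48 (l = -16*3 = -48)
a(C, K) = -48*K - 5*C (a(C, K) = -5*C - 48*K = -48*K - 5*C)
(-82 + a(z, 7))*(-147) = (-82 + (-48*7 - 5*11))*(-147) = (-82 + (-336 - 55))*(-147) = (-82 - 391)*(-147) = -473*(-147) = 69531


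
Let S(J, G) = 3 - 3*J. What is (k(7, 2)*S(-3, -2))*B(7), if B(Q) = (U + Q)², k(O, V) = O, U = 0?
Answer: 4116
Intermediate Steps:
B(Q) = Q² (B(Q) = (0 + Q)² = Q²)
(k(7, 2)*S(-3, -2))*B(7) = (7*(3 - 3*(-3)))*7² = (7*(3 + 9))*49 = (7*12)*49 = 84*49 = 4116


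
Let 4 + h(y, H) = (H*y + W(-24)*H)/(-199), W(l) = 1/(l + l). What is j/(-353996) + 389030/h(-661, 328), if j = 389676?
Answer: 40981680535833/114704704387 ≈ 357.28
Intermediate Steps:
W(l) = 1/(2*l)
h(y, H) = -4 + H/9552 - H*y/199 (h(y, H) = -4 + (H*y + ((½)/(-24))*H)/(-199) = -4 + (H*y + ((½)*(-1/24))*H)*(-1/199) = -4 + (H*y - H/48)*(-1/199) = -4 + (-H/48 + H*y)*(-1/199) = -4 + (H/9552 - H*y/199) = -4 + H/9552 - H*y/199)
j/(-353996) + 389030/h(-661, 328) = 389676/(-353996) + 389030/(-4 + (1/9552)*328 - 1/199*328*(-661)) = 389676*(-1/353996) + 389030/(-4 + 41/1194 + 216808/199) = -97419/88499 + 389030/(1296113/1194) = -97419/88499 + 389030*(1194/1296113) = -97419/88499 + 464501820/1296113 = 40981680535833/114704704387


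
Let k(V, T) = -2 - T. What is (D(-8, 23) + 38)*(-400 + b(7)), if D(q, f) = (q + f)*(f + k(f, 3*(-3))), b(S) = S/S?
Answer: -194712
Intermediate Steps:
b(S) = 1
D(q, f) = (7 + f)*(f + q) (D(q, f) = (q + f)*(f + (-2 - 3*(-3))) = (f + q)*(f + (-2 - 1*(-9))) = (f + q)*(f + (-2 + 9)) = (f + q)*(f + 7) = (f + q)*(7 + f) = (7 + f)*(f + q))
(D(-8, 23) + 38)*(-400 + b(7)) = ((23**2 + 7*23 + 7*(-8) + 23*(-8)) + 38)*(-400 + 1) = ((529 + 161 - 56 - 184) + 38)*(-399) = (450 + 38)*(-399) = 488*(-399) = -194712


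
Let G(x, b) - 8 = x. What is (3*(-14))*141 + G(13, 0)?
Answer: -5901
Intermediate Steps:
G(x, b) = 8 + x
(3*(-14))*141 + G(13, 0) = (3*(-14))*141 + (8 + 13) = -42*141 + 21 = -5922 + 21 = -5901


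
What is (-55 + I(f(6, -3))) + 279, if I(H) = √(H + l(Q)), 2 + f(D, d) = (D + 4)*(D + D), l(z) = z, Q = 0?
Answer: 224 + √118 ≈ 234.86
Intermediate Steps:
f(D, d) = -2 + 2*D*(4 + D) (f(D, d) = -2 + (D + 4)*(D + D) = -2 + (4 + D)*(2*D) = -2 + 2*D*(4 + D))
I(H) = √H (I(H) = √(H + 0) = √H)
(-55 + I(f(6, -3))) + 279 = (-55 + √(-2 + 2*6² + 8*6)) + 279 = (-55 + √(-2 + 2*36 + 48)) + 279 = (-55 + √(-2 + 72 + 48)) + 279 = (-55 + √118) + 279 = 224 + √118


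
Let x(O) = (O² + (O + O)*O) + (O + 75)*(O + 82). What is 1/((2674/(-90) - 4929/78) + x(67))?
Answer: 1170/40402553 ≈ 2.8959e-5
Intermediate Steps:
x(O) = 3*O² + (75 + O)*(82 + O) (x(O) = (O² + (2*O)*O) + (75 + O)*(82 + O) = (O² + 2*O²) + (75 + O)*(82 + O) = 3*O² + (75 + O)*(82 + O))
1/((2674/(-90) - 4929/78) + x(67)) = 1/((2674/(-90) - 4929/78) + (6150 + 4*67² + 157*67)) = 1/((2674*(-1/90) - 4929*1/78) + (6150 + 4*4489 + 10519)) = 1/((-1337/45 - 1643/26) + (6150 + 17956 + 10519)) = 1/(-108697/1170 + 34625) = 1/(40402553/1170) = 1170/40402553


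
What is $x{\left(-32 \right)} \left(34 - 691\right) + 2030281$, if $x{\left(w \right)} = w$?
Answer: $2051305$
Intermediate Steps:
$x{\left(-32 \right)} \left(34 - 691\right) + 2030281 = - 32 \left(34 - 691\right) + 2030281 = \left(-32\right) \left(-657\right) + 2030281 = 21024 + 2030281 = 2051305$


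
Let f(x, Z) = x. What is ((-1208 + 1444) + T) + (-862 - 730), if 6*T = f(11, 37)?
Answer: -8125/6 ≈ -1354.2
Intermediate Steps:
T = 11/6 (T = (⅙)*11 = 11/6 ≈ 1.8333)
((-1208 + 1444) + T) + (-862 - 730) = ((-1208 + 1444) + 11/6) + (-862 - 730) = (236 + 11/6) - 1592 = 1427/6 - 1592 = -8125/6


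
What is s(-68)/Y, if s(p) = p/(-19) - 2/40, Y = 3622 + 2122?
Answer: 1341/2182720 ≈ 0.00061437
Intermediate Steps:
Y = 5744
s(p) = -1/20 - p/19 (s(p) = p*(-1/19) - 2*1/40 = -p/19 - 1/20 = -1/20 - p/19)
s(-68)/Y = (-1/20 - 1/19*(-68))/5744 = (-1/20 + 68/19)*(1/5744) = (1341/380)*(1/5744) = 1341/2182720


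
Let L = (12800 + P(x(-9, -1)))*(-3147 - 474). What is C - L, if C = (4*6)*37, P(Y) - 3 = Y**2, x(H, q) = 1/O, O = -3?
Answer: 139082860/3 ≈ 4.6361e+7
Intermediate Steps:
x(H, q) = -1/3 (x(H, q) = 1/(-3) = -1/3)
P(Y) = 3 + Y**2
C = 888 (C = 24*37 = 888)
L = -139080196/3 (L = (12800 + (3 + (-1/3)**2))*(-3147 - 474) = (12800 + (3 + 1/9))*(-3621) = (12800 + 28/9)*(-3621) = (115228/9)*(-3621) = -139080196/3 ≈ -4.6360e+7)
C - L = 888 - 1*(-139080196/3) = 888 + 139080196/3 = 139082860/3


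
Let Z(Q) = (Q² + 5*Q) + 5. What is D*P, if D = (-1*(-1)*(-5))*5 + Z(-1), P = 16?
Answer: -384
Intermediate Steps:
Z(Q) = 5 + Q² + 5*Q
D = -24 (D = (-1*(-1)*(-5))*5 + (5 + (-1)² + 5*(-1)) = (1*(-5))*5 + (5 + 1 - 5) = -5*5 + 1 = -25 + 1 = -24)
D*P = -24*16 = -384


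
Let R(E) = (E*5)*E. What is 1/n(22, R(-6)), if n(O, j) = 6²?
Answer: 1/36 ≈ 0.027778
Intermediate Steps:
R(E) = 5*E² (R(E) = (5*E)*E = 5*E²)
n(O, j) = 36
1/n(22, R(-6)) = 1/36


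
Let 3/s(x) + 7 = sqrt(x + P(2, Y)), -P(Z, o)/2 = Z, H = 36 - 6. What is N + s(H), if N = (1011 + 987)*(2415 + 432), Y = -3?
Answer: 130831017/23 - 3*sqrt(26)/23 ≈ 5.6883e+6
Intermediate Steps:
H = 30
P(Z, o) = -2*Z
s(x) = 3/(-7 + sqrt(-4 + x)) (s(x) = 3/(-7 + sqrt(x - 2*2)) = 3/(-7 + sqrt(x - 4)) = 3/(-7 + sqrt(-4 + x)))
N = 5688306 (N = 1998*2847 = 5688306)
N + s(H) = 5688306 + 3/(-7 + sqrt(-4 + 30)) = 5688306 + 3/(-7 + sqrt(26))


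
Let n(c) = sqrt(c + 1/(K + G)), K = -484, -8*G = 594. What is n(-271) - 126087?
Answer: -126087 + I*sqrt(1351293251)/2233 ≈ -1.2609e+5 + 16.462*I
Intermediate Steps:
G = -297/4 (G = -1/8*594 = -297/4 ≈ -74.250)
n(c) = sqrt(-4/2233 + c) (n(c) = sqrt(c + 1/(-484 - 297/4)) = sqrt(c + 1/(-2233/4)) = sqrt(c - 4/2233) = sqrt(-4/2233 + c))
n(-271) - 126087 = sqrt(-8932 + 4986289*(-271))/2233 - 126087 = sqrt(-8932 - 1351284319)/2233 - 126087 = sqrt(-1351293251)/2233 - 126087 = (I*sqrt(1351293251))/2233 - 126087 = I*sqrt(1351293251)/2233 - 126087 = -126087 + I*sqrt(1351293251)/2233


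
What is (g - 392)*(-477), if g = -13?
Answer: 193185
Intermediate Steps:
(g - 392)*(-477) = (-13 - 392)*(-477) = -405*(-477) = 193185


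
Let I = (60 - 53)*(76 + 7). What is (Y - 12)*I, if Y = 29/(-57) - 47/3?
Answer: -933086/57 ≈ -16370.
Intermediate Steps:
Y = -922/57 (Y = 29*(-1/57) - 47*⅓ = -29/57 - 47/3 = -922/57 ≈ -16.175)
I = 581 (I = 7*83 = 581)
(Y - 12)*I = (-922/57 - 12)*581 = -1606/57*581 = -933086/57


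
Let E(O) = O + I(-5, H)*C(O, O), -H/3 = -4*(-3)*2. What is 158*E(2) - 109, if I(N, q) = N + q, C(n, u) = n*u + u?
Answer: -72789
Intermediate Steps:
C(n, u) = u + n*u
H = -72 (H = -3*(-4*(-3))*2 = -36*2 = -3*24 = -72)
E(O) = O - 77*O*(1 + O) (E(O) = O + (-5 - 72)*(O*(1 + O)) = O - 77*O*(1 + O))
158*E(2) - 109 = 158*(2*(-76 - 77*2)) - 109 = 158*(2*(-76 - 154)) - 109 = 158*(2*(-230)) - 109 = 158*(-460) - 109 = -72680 - 109 = -72789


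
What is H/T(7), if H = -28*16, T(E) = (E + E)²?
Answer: -16/7 ≈ -2.2857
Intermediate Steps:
T(E) = 4*E² (T(E) = (2*E)² = 4*E²)
H = -448
H/T(7) = -448/(4*7²) = -448/(4*49) = -448/196 = -448*1/196 = -16/7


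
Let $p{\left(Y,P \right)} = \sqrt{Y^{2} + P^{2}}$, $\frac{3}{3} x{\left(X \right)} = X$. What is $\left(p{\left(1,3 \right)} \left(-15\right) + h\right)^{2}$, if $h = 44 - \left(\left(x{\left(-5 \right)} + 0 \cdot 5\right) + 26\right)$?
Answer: $2779 - 690 \sqrt{10} \approx 597.03$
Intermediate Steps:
$x{\left(X \right)} = X$
$p{\left(Y,P \right)} = \sqrt{P^{2} + Y^{2}}$
$h = 23$ ($h = 44 - \left(\left(-5 + 0 \cdot 5\right) + 26\right) = 44 - \left(\left(-5 + 0\right) + 26\right) = 44 - \left(-5 + 26\right) = 44 - 21 = 23$)
$\left(p{\left(1,3 \right)} \left(-15\right) + h\right)^{2} = \left(\sqrt{3^{2} + 1^{2}} \left(-15\right) + 23\right)^{2} = \left(\sqrt{9 + 1} \left(-15\right) + 23\right)^{2} = \left(\sqrt{10} \left(-15\right) + 23\right)^{2} = \left(- 15 \sqrt{10} + 23\right)^{2} = \left(23 - 15 \sqrt{10}\right)^{2}$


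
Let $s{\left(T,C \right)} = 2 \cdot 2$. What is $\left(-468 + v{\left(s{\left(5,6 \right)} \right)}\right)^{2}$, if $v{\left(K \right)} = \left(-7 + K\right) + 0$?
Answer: $221841$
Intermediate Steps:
$s{\left(T,C \right)} = 4$
$v{\left(K \right)} = -7 + K$
$\left(-468 + v{\left(s{\left(5,6 \right)} \right)}\right)^{2} = \left(-468 + \left(-7 + 4\right)\right)^{2} = \left(-468 - 3\right)^{2} = \left(-471\right)^{2} = 221841$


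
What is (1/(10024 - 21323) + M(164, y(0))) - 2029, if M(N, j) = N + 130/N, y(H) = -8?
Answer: -1727221717/926518 ≈ -1864.2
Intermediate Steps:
(1/(10024 - 21323) + M(164, y(0))) - 2029 = (1/(10024 - 21323) + (164 + 130/164)) - 2029 = (1/(-11299) + (164 + 130*(1/164))) - 2029 = (-1/11299 + (164 + 65/82)) - 2029 = (-1/11299 + 13513/82) - 2029 = 152683305/926518 - 2029 = -1727221717/926518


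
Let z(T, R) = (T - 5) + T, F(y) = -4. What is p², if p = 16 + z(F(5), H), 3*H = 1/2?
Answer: 9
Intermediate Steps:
H = ⅙ (H = (⅓)/2 = (⅓)*(½) = ⅙ ≈ 0.16667)
z(T, R) = -5 + 2*T (z(T, R) = (-5 + T) + T = -5 + 2*T)
p = 3 (p = 16 + (-5 + 2*(-4)) = 16 + (-5 - 8) = 16 - 13 = 3)
p² = 3² = 9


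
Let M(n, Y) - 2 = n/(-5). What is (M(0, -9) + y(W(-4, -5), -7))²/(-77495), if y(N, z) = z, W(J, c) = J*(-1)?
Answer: -5/15499 ≈ -0.00032260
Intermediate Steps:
W(J, c) = -J
M(n, Y) = 2 - n/5 (M(n, Y) = 2 + n/(-5) = 2 + n*(-⅕) = 2 - n/5)
(M(0, -9) + y(W(-4, -5), -7))²/(-77495) = ((2 - ⅕*0) - 7)²/(-77495) = ((2 + 0) - 7)²*(-1/77495) = (2 - 7)²*(-1/77495) = (-5)²*(-1/77495) = 25*(-1/77495) = -5/15499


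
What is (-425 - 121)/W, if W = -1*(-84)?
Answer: -13/2 ≈ -6.5000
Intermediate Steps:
W = 84
(-425 - 121)/W = (-425 - 121)/84 = (1/84)*(-546) = -13/2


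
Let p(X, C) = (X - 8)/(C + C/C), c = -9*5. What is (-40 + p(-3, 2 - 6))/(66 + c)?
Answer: -109/63 ≈ -1.7302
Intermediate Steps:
c = -45
p(X, C) = (-8 + X)/(1 + C) (p(X, C) = (-8 + X)/(C + 1) = (-8 + X)/(1 + C))
(-40 + p(-3, 2 - 6))/(66 + c) = (-40 + (-8 - 3)/(1 + (2 - 6)))/(66 - 45) = (-40 - 11/(1 - 4))/21 = (-40 - 11/(-3))/21 = (-40 - 1/3*(-11))/21 = (-40 + 11/3)/21 = (1/21)*(-109/3) = -109/63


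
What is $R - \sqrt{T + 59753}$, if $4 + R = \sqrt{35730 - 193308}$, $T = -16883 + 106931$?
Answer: $-4 - \sqrt{149801} + i \sqrt{157578} \approx -391.04 + 396.96 i$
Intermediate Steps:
$T = 90048$
$R = -4 + i \sqrt{157578}$ ($R = -4 + \sqrt{35730 - 193308} = -4 + \sqrt{-157578} = -4 + i \sqrt{157578} \approx -4.0 + 396.96 i$)
$R - \sqrt{T + 59753} = \left(-4 + i \sqrt{157578}\right) - \sqrt{90048 + 59753} = \left(-4 + i \sqrt{157578}\right) - \sqrt{149801} = -4 - \sqrt{149801} + i \sqrt{157578}$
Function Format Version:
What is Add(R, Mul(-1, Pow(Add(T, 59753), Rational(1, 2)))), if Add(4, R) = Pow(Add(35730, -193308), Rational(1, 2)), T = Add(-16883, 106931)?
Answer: Add(-4, Mul(-1, Pow(149801, Rational(1, 2))), Mul(I, Pow(157578, Rational(1, 2)))) ≈ Add(-391.04, Mul(396.96, I))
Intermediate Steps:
T = 90048
R = Add(-4, Mul(I, Pow(157578, Rational(1, 2)))) (R = Add(-4, Pow(Add(35730, -193308), Rational(1, 2))) = Add(-4, Pow(-157578, Rational(1, 2))) = Add(-4, Mul(I, Pow(157578, Rational(1, 2)))) ≈ Add(-4.0000, Mul(396.96, I)))
Add(R, Mul(-1, Pow(Add(T, 59753), Rational(1, 2)))) = Add(Add(-4, Mul(I, Pow(157578, Rational(1, 2)))), Mul(-1, Pow(Add(90048, 59753), Rational(1, 2)))) = Add(Add(-4, Mul(I, Pow(157578, Rational(1, 2)))), Mul(-1, Pow(149801, Rational(1, 2)))) = Add(-4, Mul(-1, Pow(149801, Rational(1, 2))), Mul(I, Pow(157578, Rational(1, 2))))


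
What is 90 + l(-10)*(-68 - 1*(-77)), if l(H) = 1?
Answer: 99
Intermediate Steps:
90 + l(-10)*(-68 - 1*(-77)) = 90 + 1*(-68 - 1*(-77)) = 90 + 1*(-68 + 77) = 90 + 1*9 = 90 + 9 = 99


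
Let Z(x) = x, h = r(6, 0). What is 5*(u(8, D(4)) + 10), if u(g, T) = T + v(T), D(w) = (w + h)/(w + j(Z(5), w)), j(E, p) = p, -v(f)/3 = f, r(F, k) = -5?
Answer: 205/4 ≈ 51.250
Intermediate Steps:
h = -5
v(f) = -3*f
D(w) = (-5 + w)/(2*w) (D(w) = (w - 5)/(w + w) = (-5 + w)/((2*w)) = (-5 + w)*(1/(2*w)) = (-5 + w)/(2*w))
u(g, T) = -2*T (u(g, T) = T - 3*T = -2*T)
5*(u(8, D(4)) + 10) = 5*(-(-5 + 4)/4 + 10) = 5*(-(-1)/4 + 10) = 5*(-2*(-⅛) + 10) = 5*(¼ + 10) = 5*(41/4) = 205/4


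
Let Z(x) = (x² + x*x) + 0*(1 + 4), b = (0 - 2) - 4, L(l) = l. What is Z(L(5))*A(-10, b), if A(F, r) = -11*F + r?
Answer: 5200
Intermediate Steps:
b = -6 (b = -2 - 4 = -6)
A(F, r) = r - 11*F
Z(x) = 2*x² (Z(x) = (x² + x²) + 0*5 = 2*x² + 0 = 2*x²)
Z(L(5))*A(-10, b) = (2*5²)*(-6 - 11*(-10)) = (2*25)*(-6 + 110) = 50*104 = 5200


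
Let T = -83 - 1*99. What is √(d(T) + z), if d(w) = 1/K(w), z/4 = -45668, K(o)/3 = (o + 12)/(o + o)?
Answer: I*√11878200390/255 ≈ 427.4*I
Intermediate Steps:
T = -182 (T = -83 - 99 = -182)
K(o) = 3*(12 + o)/(2*o) (K(o) = 3*((o + 12)/(o + o)) = 3*((12 + o)/((2*o))) = 3*((12 + o)*(1/(2*o))) = 3*((12 + o)/(2*o)) = 3*(12 + o)/(2*o))
z = -182672 (z = 4*(-45668) = -182672)
d(w) = 1/(3/2 + 18/w)
√(d(T) + z) = √((⅔)*(-182)/(12 - 182) - 182672) = √((⅔)*(-182)/(-170) - 182672) = √((⅔)*(-182)*(-1/170) - 182672) = √(182/255 - 182672) = √(-46581178/255) = I*√11878200390/255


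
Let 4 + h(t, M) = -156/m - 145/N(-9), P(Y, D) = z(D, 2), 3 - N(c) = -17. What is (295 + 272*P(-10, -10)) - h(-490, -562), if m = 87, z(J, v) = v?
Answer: 98837/116 ≈ 852.04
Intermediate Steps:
N(c) = 20 (N(c) = 3 - 1*(-17) = 3 + 17 = 20)
P(Y, D) = 2
h(t, M) = -1513/116 (h(t, M) = -4 + (-156/87 - 145/20) = -4 + (-156*1/87 - 145*1/20) = -4 + (-52/29 - 29/4) = -4 - 1049/116 = -1513/116)
(295 + 272*P(-10, -10)) - h(-490, -562) = (295 + 272*2) - 1*(-1513/116) = (295 + 544) + 1513/116 = 839 + 1513/116 = 98837/116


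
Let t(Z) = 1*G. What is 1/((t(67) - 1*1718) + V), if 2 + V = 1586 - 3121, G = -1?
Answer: -1/3256 ≈ -0.00030713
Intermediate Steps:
V = -1537 (V = -2 + (1586 - 3121) = -2 - 1535 = -1537)
t(Z) = -1 (t(Z) = 1*(-1) = -1)
1/((t(67) - 1*1718) + V) = 1/((-1 - 1*1718) - 1537) = 1/((-1 - 1718) - 1537) = 1/(-1719 - 1537) = 1/(-3256) = -1/3256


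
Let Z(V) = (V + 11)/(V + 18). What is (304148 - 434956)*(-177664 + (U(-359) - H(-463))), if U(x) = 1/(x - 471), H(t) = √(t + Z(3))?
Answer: 116199363348/5 + 130808*I*√4161/3 ≈ 2.324e+10 + 2.8126e+6*I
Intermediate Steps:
Z(V) = (11 + V)/(18 + V)
H(t) = √(⅔ + t) (H(t) = √(t + (11 + 3)/(18 + 3)) = √(t + 14/21) = √(t + (1/21)*14) = √(t + ⅔) = √(⅔ + t))
U(x) = 1/(-471 + x)
(304148 - 434956)*(-177664 + (U(-359) - H(-463))) = (304148 - 434956)*(-177664 + (1/(-471 - 359) - √(6 + 9*(-463))/3)) = -130808*(-177664 + (1/(-830) - √(6 - 4167)/3)) = -130808*(-177664 + (-1/830 - √(-4161)/3)) = -130808*(-177664 + (-1/830 - I*√4161/3)) = -130808*(-147461121/830 - I*√4161/3) = 116199363348/5 + 130808*I*√4161/3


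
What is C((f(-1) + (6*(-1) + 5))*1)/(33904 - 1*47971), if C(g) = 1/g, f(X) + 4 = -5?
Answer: 1/140670 ≈ 7.1088e-6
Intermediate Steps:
f(X) = -9 (f(X) = -4 - 5 = -9)
C((f(-1) + (6*(-1) + 5))*1)/(33904 - 1*47971) = 1/((((-9 + (6*(-1) + 5))*1))*(33904 - 1*47971)) = 1/((((-9 + (-6 + 5))*1))*(33904 - 47971)) = 1/(((-9 - 1)*1)*(-14067)) = -1/14067/(-10*1) = -1/14067/(-10) = -⅒*(-1/14067) = 1/140670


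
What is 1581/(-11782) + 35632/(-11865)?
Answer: -438574789/139793430 ≈ -3.1373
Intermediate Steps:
1581/(-11782) + 35632/(-11865) = 1581*(-1/11782) + 35632*(-1/11865) = -1581/11782 - 35632/11865 = -438574789/139793430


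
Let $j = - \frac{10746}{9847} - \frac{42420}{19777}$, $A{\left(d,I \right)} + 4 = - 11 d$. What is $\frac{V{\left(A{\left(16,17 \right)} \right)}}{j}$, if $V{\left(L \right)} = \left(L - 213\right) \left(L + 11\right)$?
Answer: $- \frac{4311440050541}{210077794} \approx -20523.0$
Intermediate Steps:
$A{\left(d,I \right)} = -4 - 11 d$
$j = - \frac{630233382}{194744119}$ ($j = \left(-10746\right) \frac{1}{9847} - \frac{42420}{19777} = - \frac{10746}{9847} - \frac{42420}{19777} = - \frac{630233382}{194744119} \approx -3.2362$)
$V{\left(L \right)} = \left(-213 + L\right) \left(11 + L\right)$
$\frac{V{\left(A{\left(16,17 \right)} \right)}}{j} = \frac{-2343 + \left(-4 - 176\right)^{2} - 202 \left(-4 - 176\right)}{- \frac{630233382}{194744119}} = \left(-2343 + \left(-4 - 176\right)^{2} - 202 \left(-4 - 176\right)\right) \left(- \frac{194744119}{630233382}\right) = \left(-2343 + \left(-180\right)^{2} - -36360\right) \left(- \frac{194744119}{630233382}\right) = \left(-2343 + 32400 + 36360\right) \left(- \frac{194744119}{630233382}\right) = 66417 \left(- \frac{194744119}{630233382}\right) = - \frac{4311440050541}{210077794}$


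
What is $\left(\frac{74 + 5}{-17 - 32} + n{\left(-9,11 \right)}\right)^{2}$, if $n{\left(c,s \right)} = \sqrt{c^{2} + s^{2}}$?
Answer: $\frac{491243}{2401} - \frac{158 \sqrt{202}}{49} \approx 158.77$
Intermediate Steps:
$\left(\frac{74 + 5}{-17 - 32} + n{\left(-9,11 \right)}\right)^{2} = \left(\frac{74 + 5}{-17 - 32} + \sqrt{\left(-9\right)^{2} + 11^{2}}\right)^{2} = \left(\frac{79}{-49} + \sqrt{81 + 121}\right)^{2} = \left(79 \left(- \frac{1}{49}\right) + \sqrt{202}\right)^{2} = \left(- \frac{79}{49} + \sqrt{202}\right)^{2}$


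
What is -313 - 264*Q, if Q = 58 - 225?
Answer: 43775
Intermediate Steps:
Q = -167
-313 - 264*Q = -313 - 264*(-167) = -313 + 44088 = 43775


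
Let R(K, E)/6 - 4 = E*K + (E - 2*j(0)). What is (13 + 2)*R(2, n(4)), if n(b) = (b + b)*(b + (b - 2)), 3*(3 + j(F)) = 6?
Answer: 13500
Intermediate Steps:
j(F) = -1 (j(F) = -3 + (⅓)*6 = -3 + 2 = -1)
n(b) = 2*b*(-2 + 2*b) (n(b) = (2*b)*(b + (-2 + b)) = (2*b)*(-2 + 2*b) = 2*b*(-2 + 2*b))
R(K, E) = 36 + 6*E + 6*E*K (R(K, E) = 24 + 6*(E*K + (E - 2*(-1))) = 24 + 6*(E*K + (E + 2)) = 24 + 6*(E*K + (2 + E)) = 24 + 6*(2 + E + E*K) = 24 + (12 + 6*E + 6*E*K) = 36 + 6*E + 6*E*K)
(13 + 2)*R(2, n(4)) = (13 + 2)*(36 + 6*(4*4*(-1 + 4)) + 6*(4*4*(-1 + 4))*2) = 15*(36 + 6*(4*4*3) + 6*(4*4*3)*2) = 15*(36 + 6*48 + 6*48*2) = 15*(36 + 288 + 576) = 15*900 = 13500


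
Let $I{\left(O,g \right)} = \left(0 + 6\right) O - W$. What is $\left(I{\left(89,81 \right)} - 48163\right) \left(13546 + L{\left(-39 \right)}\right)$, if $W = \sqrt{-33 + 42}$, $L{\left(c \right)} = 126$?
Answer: $-651224704$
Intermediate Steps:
$W = 3$ ($W = \sqrt{9} = 3$)
$I{\left(O,g \right)} = -3 + 6 O$ ($I{\left(O,g \right)} = \left(0 + 6\right) O - 3 = 6 O - 3 = -3 + 6 O$)
$\left(I{\left(89,81 \right)} - 48163\right) \left(13546 + L{\left(-39 \right)}\right) = \left(\left(-3 + 6 \cdot 89\right) - 48163\right) \left(13546 + 126\right) = \left(\left(-3 + 534\right) - 48163\right) 13672 = \left(531 - 48163\right) 13672 = \left(-47632\right) 13672 = -651224704$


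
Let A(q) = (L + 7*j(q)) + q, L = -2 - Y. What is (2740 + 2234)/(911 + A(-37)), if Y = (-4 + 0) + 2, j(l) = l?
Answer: 1658/205 ≈ 8.0878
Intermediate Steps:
Y = -2 (Y = -4 + 2 = -2)
L = 0 (L = -2 - 1*(-2) = -2 + 2 = 0)
A(q) = 8*q (A(q) = (0 + 7*q) + q = 7*q + q = 8*q)
(2740 + 2234)/(911 + A(-37)) = (2740 + 2234)/(911 + 8*(-37)) = 4974/(911 - 296) = 4974/615 = 4974*(1/615) = 1658/205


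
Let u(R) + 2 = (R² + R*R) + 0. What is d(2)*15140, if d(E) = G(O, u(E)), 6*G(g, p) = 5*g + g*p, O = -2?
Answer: -166540/3 ≈ -55513.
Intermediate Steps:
u(R) = -2 + 2*R² (u(R) = -2 + ((R² + R*R) + 0) = -2 + ((R² + R²) + 0) = -2 + (2*R² + 0) = -2 + 2*R²)
G(g, p) = 5*g/6 + g*p/6 (G(g, p) = (5*g + g*p)/6 = 5*g/6 + g*p/6)
d(E) = -1 - 2*E²/3 (d(E) = (⅙)*(-2)*(5 + (-2 + 2*E²)) = (⅙)*(-2)*(3 + 2*E²) = -1 - 2*E²/3)
d(2)*15140 = (-1 - ⅔*2²)*15140 = (-1 - ⅔*4)*15140 = (-1 - 8/3)*15140 = -11/3*15140 = -166540/3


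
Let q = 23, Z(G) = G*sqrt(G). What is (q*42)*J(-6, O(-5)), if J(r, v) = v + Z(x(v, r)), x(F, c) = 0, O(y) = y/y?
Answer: 966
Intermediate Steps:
O(y) = 1
Z(G) = G**(3/2)
J(r, v) = v (J(r, v) = v + 0**(3/2) = v + 0 = v)
(q*42)*J(-6, O(-5)) = (23*42)*1 = 966*1 = 966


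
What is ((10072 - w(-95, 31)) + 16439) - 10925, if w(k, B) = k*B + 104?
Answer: 18427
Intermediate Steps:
w(k, B) = 104 + B*k (w(k, B) = B*k + 104 = 104 + B*k)
((10072 - w(-95, 31)) + 16439) - 10925 = ((10072 - (104 + 31*(-95))) + 16439) - 10925 = ((10072 - (104 - 2945)) + 16439) - 10925 = ((10072 - 1*(-2841)) + 16439) - 10925 = ((10072 + 2841) + 16439) - 10925 = (12913 + 16439) - 10925 = 29352 - 10925 = 18427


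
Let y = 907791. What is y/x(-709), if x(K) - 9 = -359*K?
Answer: 907791/254540 ≈ 3.5664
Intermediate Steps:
x(K) = 9 - 359*K
y/x(-709) = 907791/(9 - 359*(-709)) = 907791/(9 + 254531) = 907791/254540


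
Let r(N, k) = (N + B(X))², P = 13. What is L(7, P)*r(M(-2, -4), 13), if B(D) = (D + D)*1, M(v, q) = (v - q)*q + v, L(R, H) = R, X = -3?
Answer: 1792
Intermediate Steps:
M(v, q) = v + q*(v - q) (M(v, q) = q*(v - q) + v = v + q*(v - q))
B(D) = 2*D (B(D) = (2*D)*1 = 2*D)
r(N, k) = (-6 + N)² (r(N, k) = (N + 2*(-3))² = (N - 6)² = (-6 + N)²)
L(7, P)*r(M(-2, -4), 13) = 7*(-6 + (-2 - 1*(-4)² - 4*(-2)))² = 7*(-6 + (-2 - 1*16 + 8))² = 7*(-6 + (-2 - 16 + 8))² = 7*(-6 - 10)² = 7*(-16)² = 7*256 = 1792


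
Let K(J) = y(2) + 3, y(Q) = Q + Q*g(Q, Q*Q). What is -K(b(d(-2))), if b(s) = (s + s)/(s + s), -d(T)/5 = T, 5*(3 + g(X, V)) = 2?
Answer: ⅕ ≈ 0.20000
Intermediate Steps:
g(X, V) = -13/5 (g(X, V) = -3 + (⅕)*2 = -3 + ⅖ = -13/5)
d(T) = -5*T
b(s) = 1 (b(s) = (2*s)/((2*s)) = (2*s)*(1/(2*s)) = 1)
y(Q) = -8*Q/5 (y(Q) = Q + Q*(-13/5) = Q - 13*Q/5 = -8*Q/5)
K(J) = -⅕ (K(J) = -8/5*2 + 3 = -16/5 + 3 = -⅕)
-K(b(d(-2))) = -1*(-⅕) = ⅕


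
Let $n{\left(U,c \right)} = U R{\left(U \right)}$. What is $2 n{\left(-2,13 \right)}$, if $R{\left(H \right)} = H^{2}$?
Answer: $-16$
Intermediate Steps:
$n{\left(U,c \right)} = U^{3}$ ($n{\left(U,c \right)} = U U^{2} = U^{3}$)
$2 n{\left(-2,13 \right)} = 2 \left(-2\right)^{3} = 2 \left(-8\right) = -16$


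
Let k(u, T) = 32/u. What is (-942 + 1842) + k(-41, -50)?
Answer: 36868/41 ≈ 899.22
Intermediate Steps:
(-942 + 1842) + k(-41, -50) = (-942 + 1842) + 32/(-41) = 900 + 32*(-1/41) = 900 - 32/41 = 36868/41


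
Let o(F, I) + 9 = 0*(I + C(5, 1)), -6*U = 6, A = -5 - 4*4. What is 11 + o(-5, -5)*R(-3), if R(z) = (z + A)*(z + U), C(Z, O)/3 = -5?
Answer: -853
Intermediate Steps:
C(Z, O) = -15 (C(Z, O) = 3*(-5) = -15)
A = -21 (A = -5 - 16 = -21)
U = -1 (U = -1/6*6 = -1)
o(F, I) = -9 (o(F, I) = -9 + 0*(I - 15) = -9 + 0*(-15 + I) = -9 + 0 = -9)
R(z) = (-1 + z)*(-21 + z) (R(z) = (z - 21)*(z - 1) = (-21 + z)*(-1 + z) = (-1 + z)*(-21 + z))
11 + o(-5, -5)*R(-3) = 11 - 9*(21 + (-3)**2 - 22*(-3)) = 11 - 9*(21 + 9 + 66) = 11 - 9*96 = 11 - 864 = -853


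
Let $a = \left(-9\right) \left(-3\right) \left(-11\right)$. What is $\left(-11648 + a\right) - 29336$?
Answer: $-41281$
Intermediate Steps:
$a = -297$ ($a = 27 \left(-11\right) = -297$)
$\left(-11648 + a\right) - 29336 = \left(-11648 - 297\right) - 29336 = -11945 - 29336 = -41281$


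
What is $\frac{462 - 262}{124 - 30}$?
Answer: $\frac{100}{47} \approx 2.1277$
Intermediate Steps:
$\frac{462 - 262}{124 - 30} = \frac{200}{94} = 200 \cdot \frac{1}{94} = \frac{100}{47}$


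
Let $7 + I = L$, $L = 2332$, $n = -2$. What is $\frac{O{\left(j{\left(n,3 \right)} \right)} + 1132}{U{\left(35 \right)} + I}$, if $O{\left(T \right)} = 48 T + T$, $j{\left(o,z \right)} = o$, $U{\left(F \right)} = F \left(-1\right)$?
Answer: $\frac{517}{1145} \approx 0.45153$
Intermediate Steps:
$U{\left(F \right)} = - F$
$O{\left(T \right)} = 49 T$
$I = 2325$ ($I = -7 + 2332 = 2325$)
$\frac{O{\left(j{\left(n,3 \right)} \right)} + 1132}{U{\left(35 \right)} + I} = \frac{49 \left(-2\right) + 1132}{\left(-1\right) 35 + 2325} = \frac{-98 + 1132}{-35 + 2325} = \frac{1034}{2290} = 1034 \cdot \frac{1}{2290} = \frac{517}{1145}$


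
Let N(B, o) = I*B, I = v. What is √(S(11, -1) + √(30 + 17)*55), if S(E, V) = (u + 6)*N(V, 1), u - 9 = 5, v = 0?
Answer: 47^(¼)*√55 ≈ 19.418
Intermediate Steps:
I = 0
N(B, o) = 0 (N(B, o) = 0*B = 0)
u = 14 (u = 9 + 5 = 14)
S(E, V) = 0 (S(E, V) = (14 + 6)*0 = 20*0 = 0)
√(S(11, -1) + √(30 + 17)*55) = √(0 + √(30 + 17)*55) = √(0 + √47*55) = √(0 + 55*√47) = √(55*√47) = 47^(¼)*√55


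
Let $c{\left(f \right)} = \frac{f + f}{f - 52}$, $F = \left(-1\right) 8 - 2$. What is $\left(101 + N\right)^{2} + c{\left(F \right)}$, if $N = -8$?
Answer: $\frac{268129}{31} \approx 8649.3$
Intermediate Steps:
$F = -10$ ($F = -8 - 2 = -10$)
$c{\left(f \right)} = \frac{2 f}{-52 + f}$
$\left(101 + N\right)^{2} + c{\left(F \right)} = \left(101 - 8\right)^{2} + 2 \left(-10\right) \frac{1}{-52 - 10} = 93^{2} + 2 \left(-10\right) \frac{1}{-62} = 8649 + 2 \left(-10\right) \left(- \frac{1}{62}\right) = 8649 + \frac{10}{31} = \frac{268129}{31}$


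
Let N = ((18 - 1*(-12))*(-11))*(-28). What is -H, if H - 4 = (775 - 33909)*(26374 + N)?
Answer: 1180034272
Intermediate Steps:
N = 9240 (N = ((18 + 12)*(-11))*(-28) = (30*(-11))*(-28) = -330*(-28) = 9240)
H = -1180034272 (H = 4 + (775 - 33909)*(26374 + 9240) = 4 - 33134*35614 = 4 - 1180034276 = -1180034272)
-H = -1*(-1180034272) = 1180034272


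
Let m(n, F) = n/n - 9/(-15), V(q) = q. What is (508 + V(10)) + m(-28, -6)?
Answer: 2598/5 ≈ 519.60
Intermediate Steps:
m(n, F) = 8/5 (m(n, F) = 1 - 9*(-1/15) = 1 + ⅗ = 8/5)
(508 + V(10)) + m(-28, -6) = (508 + 10) + 8/5 = 518 + 8/5 = 2598/5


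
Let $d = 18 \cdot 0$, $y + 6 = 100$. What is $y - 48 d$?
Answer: $94$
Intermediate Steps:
$y = 94$ ($y = -6 + 100 = 94$)
$d = 0$
$y - 48 d = 94 - 0 = 94 + 0 = 94$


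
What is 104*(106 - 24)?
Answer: 8528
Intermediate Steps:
104*(106 - 24) = 104*82 = 8528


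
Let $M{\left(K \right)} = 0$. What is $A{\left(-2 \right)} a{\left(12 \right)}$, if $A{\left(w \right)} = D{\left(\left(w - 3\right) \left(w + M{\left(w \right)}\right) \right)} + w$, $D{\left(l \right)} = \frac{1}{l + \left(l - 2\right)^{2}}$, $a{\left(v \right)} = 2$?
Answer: $- \frac{147}{37} \approx -3.973$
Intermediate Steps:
$D{\left(l \right)} = \frac{1}{l + \left(-2 + l\right)^{2}}$
$A{\left(w \right)} = w + \frac{1}{\left(-2 + w \left(-3 + w\right)\right)^{2} + w \left(-3 + w\right)}$ ($A{\left(w \right)} = \frac{1}{\left(w - 3\right) \left(w + 0\right) + \left(-2 + \left(w - 3\right) \left(w + 0\right)\right)^{2}} + w = \frac{1}{\left(-3 + w\right) w + \left(-2 + \left(-3 + w\right) w\right)^{2}} + w = \frac{1}{w \left(-3 + w\right) + \left(-2 + w \left(-3 + w\right)\right)^{2}} + w = \frac{1}{\left(-2 + w \left(-3 + w\right)\right)^{2} + w \left(-3 + w\right)} + w = w + \frac{1}{\left(-2 + w \left(-3 + w\right)\right)^{2} + w \left(-3 + w\right)}$)
$A{\left(-2 \right)} a{\left(12 \right)} = \frac{1 - 2 \left(\left(-2\right)^{2} + \left(-2 + \left(-2\right)^{2} - -6\right)^{2} - -6\right)}{\left(-2\right)^{2} + \left(-2 + \left(-2\right)^{2} - -6\right)^{2} - -6} \cdot 2 = \frac{1 - 2 \left(4 + \left(-2 + 4 + 6\right)^{2} + 6\right)}{4 + \left(-2 + 4 + 6\right)^{2} + 6} \cdot 2 = \frac{1 - 2 \left(4 + 8^{2} + 6\right)}{4 + 8^{2} + 6} \cdot 2 = \frac{1 - 2 \left(4 + 64 + 6\right)}{4 + 64 + 6} \cdot 2 = \frac{1 - 148}{74} \cdot 2 = \frac{1}{74} \left(-147\right) 2 = \left(- \frac{147}{74}\right) 2 = - \frac{147}{37}$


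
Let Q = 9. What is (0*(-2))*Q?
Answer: 0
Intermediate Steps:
(0*(-2))*Q = (0*(-2))*9 = 0*9 = 0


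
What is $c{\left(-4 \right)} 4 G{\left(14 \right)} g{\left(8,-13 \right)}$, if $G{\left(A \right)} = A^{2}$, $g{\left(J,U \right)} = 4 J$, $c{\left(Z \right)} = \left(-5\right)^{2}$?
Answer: $627200$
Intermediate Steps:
$c{\left(Z \right)} = 25$
$c{\left(-4 \right)} 4 G{\left(14 \right)} g{\left(8,-13 \right)} = 25 \cdot 4 \cdot 14^{2} \cdot 4 \cdot 8 = 100 \cdot 196 \cdot 32 = 19600 \cdot 32 = 627200$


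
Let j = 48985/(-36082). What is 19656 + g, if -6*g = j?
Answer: 4255415737/216492 ≈ 19656.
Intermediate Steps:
j = -48985/36082 (j = 48985*(-1/36082) = -48985/36082 ≈ -1.3576)
g = 48985/216492 (g = -1/6*(-48985/36082) = 48985/216492 ≈ 0.22627)
19656 + g = 19656 + 48985/216492 = 4255415737/216492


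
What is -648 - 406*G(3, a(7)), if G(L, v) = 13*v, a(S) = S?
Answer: -37594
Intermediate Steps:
-648 - 406*G(3, a(7)) = -648 - 5278*7 = -648 - 406*91 = -648 - 36946 = -37594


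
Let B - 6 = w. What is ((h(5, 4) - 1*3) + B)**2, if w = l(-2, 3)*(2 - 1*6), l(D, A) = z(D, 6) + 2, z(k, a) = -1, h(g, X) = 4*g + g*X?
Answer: 1521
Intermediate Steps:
h(g, X) = 4*g + X*g
l(D, A) = 1 (l(D, A) = -1 + 2 = 1)
w = -4 (w = 1*(2 - 1*6) = 1*(2 - 6) = 1*(-4) = -4)
B = 2 (B = 6 - 4 = 2)
((h(5, 4) - 1*3) + B)**2 = ((5*(4 + 4) - 1*3) + 2)**2 = ((5*8 - 3) + 2)**2 = ((40 - 3) + 2)**2 = (37 + 2)**2 = 39**2 = 1521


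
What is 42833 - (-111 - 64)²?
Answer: 12208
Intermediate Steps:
42833 - (-111 - 64)² = 42833 - 1*(-175)² = 42833 - 1*30625 = 42833 - 30625 = 12208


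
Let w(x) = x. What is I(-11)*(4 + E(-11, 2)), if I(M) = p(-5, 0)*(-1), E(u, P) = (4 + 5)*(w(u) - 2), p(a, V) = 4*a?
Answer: -2260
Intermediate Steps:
E(u, P) = -18 + 9*u (E(u, P) = (4 + 5)*(u - 2) = 9*(-2 + u) = -18 + 9*u)
I(M) = 20 (I(M) = (4*(-5))*(-1) = -20*(-1) = 20)
I(-11)*(4 + E(-11, 2)) = 20*(4 + (-18 + 9*(-11))) = 20*(4 + (-18 - 99)) = 20*(4 - 117) = 20*(-113) = -2260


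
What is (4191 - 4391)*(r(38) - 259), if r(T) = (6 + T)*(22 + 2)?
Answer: -159400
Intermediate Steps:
r(T) = 144 + 24*T (r(T) = (6 + T)*24 = 144 + 24*T)
(4191 - 4391)*(r(38) - 259) = (4191 - 4391)*((144 + 24*38) - 259) = -200*((144 + 912) - 259) = -200*(1056 - 259) = -200*797 = -159400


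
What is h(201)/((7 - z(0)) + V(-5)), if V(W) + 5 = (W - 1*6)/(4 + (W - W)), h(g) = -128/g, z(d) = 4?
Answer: 512/3819 ≈ 0.13407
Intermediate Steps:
V(W) = -13/2 + W/4 (V(W) = -5 + (W - 1*6)/(4 + (W - W)) = -5 + (W - 6)/(4 + 0) = -5 + (-6 + W)/4 = -5 + (-6 + W)*(1/4) = -5 + (-3/2 + W/4) = -13/2 + W/4)
h(201)/((7 - z(0)) + V(-5)) = (-128/201)/((7 - 1*4) + (-13/2 + (1/4)*(-5))) = (-128*1/201)/((7 - 4) + (-13/2 - 5/4)) = -128/201/(3 - 31/4) = -128/201/(-19/4) = -4/19*(-128/201) = 512/3819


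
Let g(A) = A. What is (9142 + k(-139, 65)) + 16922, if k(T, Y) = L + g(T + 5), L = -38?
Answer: 25892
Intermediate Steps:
k(T, Y) = -33 + T (k(T, Y) = -38 + (T + 5) = -38 + (5 + T) = -33 + T)
(9142 + k(-139, 65)) + 16922 = (9142 + (-33 - 139)) + 16922 = (9142 - 172) + 16922 = 8970 + 16922 = 25892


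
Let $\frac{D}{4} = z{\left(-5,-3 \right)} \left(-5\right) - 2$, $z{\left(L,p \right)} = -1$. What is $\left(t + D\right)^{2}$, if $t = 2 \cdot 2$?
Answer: $256$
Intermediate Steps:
$t = 4$
$D = 12$ ($D = 4 \left(\left(-1\right) \left(-5\right) - 2\right) = 4 \left(5 - 2\right) = 4 \cdot 3 = 12$)
$\left(t + D\right)^{2} = \left(4 + 12\right)^{2} = 16^{2} = 256$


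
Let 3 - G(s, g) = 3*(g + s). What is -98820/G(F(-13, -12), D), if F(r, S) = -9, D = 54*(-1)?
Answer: -8235/16 ≈ -514.69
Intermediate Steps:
D = -54
G(s, g) = 3 - 3*g - 3*s (G(s, g) = 3 - 3*(g + s) = 3 - (3*g + 3*s) = 3 + (-3*g - 3*s) = 3 - 3*g - 3*s)
-98820/G(F(-13, -12), D) = -98820/(3 - 3*(-54) - 3*(-9)) = -98820/(3 + 162 + 27) = -98820/192 = -98820*1/192 = -8235/16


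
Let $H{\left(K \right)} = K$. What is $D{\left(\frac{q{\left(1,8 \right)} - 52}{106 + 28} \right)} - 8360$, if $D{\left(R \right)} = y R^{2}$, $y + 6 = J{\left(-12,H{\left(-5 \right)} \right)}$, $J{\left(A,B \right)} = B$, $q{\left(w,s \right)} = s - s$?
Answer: $- \frac{37535476}{4489} \approx -8361.7$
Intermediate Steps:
$q{\left(w,s \right)} = 0$
$y = -11$ ($y = -6 - 5 = -11$)
$D{\left(R \right)} = - 11 R^{2}$
$D{\left(\frac{q{\left(1,8 \right)} - 52}{106 + 28} \right)} - 8360 = - 11 \left(\frac{0 - 52}{106 + 28}\right)^{2} - 8360 = - 11 \left(- \frac{52}{134}\right)^{2} - 8360 = - 11 \left(\left(-52\right) \frac{1}{134}\right)^{2} - 8360 = - 11 \left(- \frac{26}{67}\right)^{2} - 8360 = \left(-11\right) \frac{676}{4489} - 8360 = - \frac{7436}{4489} - 8360 = - \frac{37535476}{4489}$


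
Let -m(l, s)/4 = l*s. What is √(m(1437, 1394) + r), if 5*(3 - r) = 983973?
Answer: I*√205237590/5 ≈ 2865.2*I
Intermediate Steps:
r = -983958/5 (r = 3 - ⅕*983973 = 3 - 983973/5 = -983958/5 ≈ -1.9679e+5)
m(l, s) = -4*l*s
√(m(1437, 1394) + r) = √(-4*1437*1394 - 983958/5) = √(-8012712 - 983958/5) = √(-41047518/5) = I*√205237590/5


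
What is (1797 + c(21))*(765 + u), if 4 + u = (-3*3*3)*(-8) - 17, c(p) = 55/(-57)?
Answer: 32759680/19 ≈ 1.7242e+6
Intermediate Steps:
c(p) = -55/57 (c(p) = 55*(-1/57) = -55/57)
u = 195 (u = -4 + ((-3*3*3)*(-8) - 17) = -4 + (-9*3*(-8) - 17) = -4 + (-27*(-8) - 17) = -4 + (216 - 17) = -4 + 199 = 195)
(1797 + c(21))*(765 + u) = (1797 - 55/57)*(765 + 195) = (102374/57)*960 = 32759680/19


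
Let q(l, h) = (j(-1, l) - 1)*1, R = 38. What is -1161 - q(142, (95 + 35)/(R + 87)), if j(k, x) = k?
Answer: -1159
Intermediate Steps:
q(l, h) = -2 (q(l, h) = (-1 - 1)*1 = -2*1 = -2)
-1161 - q(142, (95 + 35)/(R + 87)) = -1161 - 1*(-2) = -1161 + 2 = -1159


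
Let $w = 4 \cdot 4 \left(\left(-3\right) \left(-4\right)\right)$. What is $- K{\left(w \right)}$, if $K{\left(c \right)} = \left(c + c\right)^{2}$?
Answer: $-147456$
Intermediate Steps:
$w = 192$ ($w = 16 \cdot 12 = 192$)
$K{\left(c \right)} = 4 c^{2}$ ($K{\left(c \right)} = \left(2 c\right)^{2} = 4 c^{2}$)
$- K{\left(w \right)} = - 4 \cdot 192^{2} = - 4 \cdot 36864 = \left(-1\right) 147456 = -147456$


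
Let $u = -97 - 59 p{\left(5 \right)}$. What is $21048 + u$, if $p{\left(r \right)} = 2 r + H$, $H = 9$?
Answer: $19830$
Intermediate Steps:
$p{\left(r \right)} = 9 + 2 r$ ($p{\left(r \right)} = 2 r + 9 = 9 + 2 r$)
$u = -1218$ ($u = -97 - 59 \left(9 + 2 \cdot 5\right) = -97 - 59 \left(9 + 10\right) = -97 - 1121 = -1218$)
$21048 + u = 21048 - 1218 = 19830$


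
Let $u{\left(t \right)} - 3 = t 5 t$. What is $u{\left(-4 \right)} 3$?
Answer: $249$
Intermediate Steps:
$u{\left(t \right)} = 3 + 5 t^{2}$ ($u{\left(t \right)} = 3 + t 5 t = 3 + 5 t t = 3 + 5 t^{2}$)
$u{\left(-4 \right)} 3 = \left(3 + 5 \left(-4\right)^{2}\right) 3 = \left(3 + 5 \cdot 16\right) 3 = \left(3 + 80\right) 3 = 83 \cdot 3 = 249$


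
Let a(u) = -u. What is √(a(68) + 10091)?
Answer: √10023 ≈ 100.11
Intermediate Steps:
√(a(68) + 10091) = √(-1*68 + 10091) = √(-68 + 10091) = √10023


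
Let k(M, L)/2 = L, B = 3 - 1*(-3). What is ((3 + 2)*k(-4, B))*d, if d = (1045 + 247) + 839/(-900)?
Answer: 1161961/15 ≈ 77464.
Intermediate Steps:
B = 6 (B = 3 + 3 = 6)
k(M, L) = 2*L
d = 1161961/900 (d = 1292 + 839*(-1/900) = 1292 - 839/900 = 1161961/900 ≈ 1291.1)
((3 + 2)*k(-4, B))*d = ((3 + 2)*(2*6))*(1161961/900) = (5*12)*(1161961/900) = 60*(1161961/900) = 1161961/15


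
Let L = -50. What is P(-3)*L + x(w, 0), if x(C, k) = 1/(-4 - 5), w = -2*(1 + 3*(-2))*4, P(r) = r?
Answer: 1349/9 ≈ 149.89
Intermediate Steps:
w = 40 (w = -2*(1 - 6)*4 = -2*(-5)*4 = 10*4 = 40)
x(C, k) = -⅑ (x(C, k) = 1/(-9) = -⅑)
P(-3)*L + x(w, 0) = -3*(-50) - ⅑ = 150 - ⅑ = 1349/9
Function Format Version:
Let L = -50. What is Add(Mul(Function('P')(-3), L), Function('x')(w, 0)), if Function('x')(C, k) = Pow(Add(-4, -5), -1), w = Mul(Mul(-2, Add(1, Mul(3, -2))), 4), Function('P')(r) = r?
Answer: Rational(1349, 9) ≈ 149.89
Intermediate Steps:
w = 40 (w = Mul(Mul(-2, Add(1, -6)), 4) = Mul(Mul(-2, -5), 4) = Mul(10, 4) = 40)
Function('x')(C, k) = Rational(-1, 9) (Function('x')(C, k) = Pow(-9, -1) = Rational(-1, 9))
Add(Mul(Function('P')(-3), L), Function('x')(w, 0)) = Add(Mul(-3, -50), Rational(-1, 9)) = Add(150, Rational(-1, 9)) = Rational(1349, 9)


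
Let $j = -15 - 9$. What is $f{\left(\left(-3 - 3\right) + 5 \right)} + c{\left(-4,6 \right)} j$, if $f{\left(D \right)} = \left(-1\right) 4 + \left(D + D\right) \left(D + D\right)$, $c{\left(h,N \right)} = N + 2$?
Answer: $-192$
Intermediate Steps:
$c{\left(h,N \right)} = 2 + N$
$f{\left(D \right)} = -4 + 4 D^{2}$ ($f{\left(D \right)} = -4 + 2 D 2 D = -4 + 4 D^{2}$)
$j = -24$ ($j = -15 - 9 = -24$)
$f{\left(\left(-3 - 3\right) + 5 \right)} + c{\left(-4,6 \right)} j = \left(-4 + 4 \left(\left(-3 - 3\right) + 5\right)^{2}\right) + \left(2 + 6\right) \left(-24\right) = \left(-4 + 4 \left(-6 + 5\right)^{2}\right) + 8 \left(-24\right) = \left(-4 + 4 \left(-1\right)^{2}\right) - 192 = \left(-4 + 4 \cdot 1\right) - 192 = \left(-4 + 4\right) - 192 = 0 - 192 = -192$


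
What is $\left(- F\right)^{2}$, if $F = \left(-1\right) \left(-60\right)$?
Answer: $3600$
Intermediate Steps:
$F = 60$
$\left(- F\right)^{2} = \left(\left(-1\right) 60\right)^{2} = \left(-60\right)^{2} = 3600$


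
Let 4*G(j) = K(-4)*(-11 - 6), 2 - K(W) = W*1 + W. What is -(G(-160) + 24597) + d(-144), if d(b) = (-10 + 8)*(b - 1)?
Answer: -48529/2 ≈ -24265.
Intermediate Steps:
K(W) = 2 - 2*W (K(W) = 2 - (W*1 + W) = 2 - (W + W) = 2 - 2*W)
G(j) = -85/2 (G(j) = ((2 - 2*(-4))*(-11 - 6))/4 = ((2 + 8)*(-17))/4 = (10*(-17))/4 = (¼)*(-170) = -85/2)
d(b) = 2 - 2*b (d(b) = -2*(-1 + b) = 2 - 2*b)
-(G(-160) + 24597) + d(-144) = -(-85/2 + 24597) + (2 - 2*(-144)) = -1*49109/2 + (2 + 288) = -49109/2 + 290 = -48529/2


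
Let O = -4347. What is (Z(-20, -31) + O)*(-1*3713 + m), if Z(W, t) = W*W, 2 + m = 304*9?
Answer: 3864113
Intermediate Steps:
m = 2734 (m = -2 + 304*9 = -2 + 2736 = 2734)
Z(W, t) = W²
(Z(-20, -31) + O)*(-1*3713 + m) = ((-20)² - 4347)*(-1*3713 + 2734) = (400 - 4347)*(-3713 + 2734) = -3947*(-979) = 3864113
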